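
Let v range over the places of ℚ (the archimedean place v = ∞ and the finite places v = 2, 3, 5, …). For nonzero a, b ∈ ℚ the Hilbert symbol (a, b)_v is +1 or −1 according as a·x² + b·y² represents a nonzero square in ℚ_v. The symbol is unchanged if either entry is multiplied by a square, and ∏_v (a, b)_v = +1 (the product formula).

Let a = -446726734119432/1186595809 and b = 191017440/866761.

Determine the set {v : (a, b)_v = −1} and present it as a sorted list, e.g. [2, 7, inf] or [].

(a, b) ≡ (-2, 510) mod (ℚ^×)²; places V = {2, 3, 5, 7, 13, 17, 19, 37, ∞}.
(a,b)_17: α=6, u≡4; β=3, v≡16 (mod 17); (4|17)=+1, (16|17)=+1; sign (−1)^0·+1^3·+1^6 = +1.
(a,b)_5: α=0, u≡2; β=1, v≡3 (mod 5); (2|5)=-1, (3|5)=-1; sign (−1)^0·-1^1·-1^0 = -1.
(a,b)_19: α=-2, u≡11; β=-2, v≡4 (mod 19); (11|19)=+1, (4|19)=+1; sign (−1)^0·+1^-2·+1^-2 = +1.
(a,b)_2: α=3, β=5; u≡7, v≡7 (mod 8); ε(u)ε(v)=1·1, αω(v)=3·0, βω(u)=5·0; sum ≡ 1  ⇒  -1.
(a,b)_∞: sgn(-2)=−, sgn(510)=+, so +1.
(a,b)_37: α=-2, u≡15; β=0, v≡18 (mod 37); (15|37)=-1, (18|37)=-1; sign (−1)^0·-1^0·-1^-2 = +1.
(a,b)_7: α=-4, u≡5; β=-4, v≡3 (mod 7); (5|7)=-1, (3|7)=-1; sign (−1)^0·-1^-4·-1^-4 = +1.
(a,b)_3: α=4, u≡1; β=5, v≡2 (mod 3); (1|3)=+1, (2|3)=-1; sign (−1)^0·+1^5·-1^4 = +1.
(a,b)_13: α=4, u≡6; β=0, v≡10 (mod 13); (6|13)=-1, (10|13)=+1; sign (−1)^0·-1^0·+1^4 = +1.
|Ram(-2, 510)| = 2, even; anisotropic at {2, 5}.

[2, 5]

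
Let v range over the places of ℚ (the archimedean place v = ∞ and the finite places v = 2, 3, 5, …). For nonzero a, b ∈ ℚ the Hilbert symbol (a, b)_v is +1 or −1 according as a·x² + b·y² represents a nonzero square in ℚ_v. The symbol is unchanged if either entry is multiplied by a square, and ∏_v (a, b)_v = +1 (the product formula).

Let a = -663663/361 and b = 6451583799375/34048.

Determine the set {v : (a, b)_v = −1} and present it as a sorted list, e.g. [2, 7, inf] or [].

[7, 11]

Mod squares: a ≡ -3927, b ≡ 5187. Check v ∈ {∞, 2, 3, 5, 7, 11, 13, 17, 19, 29}.
v=11: a=11^1·(≡10), b=11^2·(≡10) mod 11; (10|11)=-1, (10|11)=-1; (−1)^{1·2·5}·(-1)^2·(-1)^1 = -1.
v=2: v_2(a)=0, v_2(b)=-8; units ≡ 1, 3 (mod 8); ε·ε+αω+βω = 0·1+0·1+-8·0 ≡ 0  ⇒  (a,b)_2 = +1.
v=13: a=13^2·(≡9), b=13^1·(≡4) mod 13; (9|13)=+1, (4|13)=+1; (−1)^{2·1·6}·(+1)^1·(+1)^2 = +1.
v=∞: -3927 < 0 and 5187 > 0  ⇒  (a,b)_∞ = +1.
v=7: a=7^1·(≡5), b=7^-1·(≡6) mod 7; (5|7)=-1, (6|7)=-1; (−1)^{1·-1·3}·(-1)^-1·(-1)^1 = -1.
v=5: a=5^0·(≡2), b=5^4·(≡3) mod 5; (2|5)=-1, (3|5)=-1; (−1)^{0·4·2}·(-1)^4·(-1)^0 = +1.
v=29: a=29^0·(≡18), b=29^2·(≡25) mod 29; (18|29)=-1, (25|29)=+1; (−1)^{0·2·14}·(-1)^2·(+1)^0 = +1.
v=19: a=19^-2·(≡7), b=19^-1·(≡17) mod 19; (7|19)=+1, (17|19)=+1; (−1)^{-2·-1·9}·(+1)^-1·(+1)^-2 = +1.
v=17: a=17^1·(≡11), b=17^2·(≡8) mod 17; (11|17)=-1, (8|17)=+1; (−1)^{1·2·8}·(-1)^2·(+1)^1 = +1.
v=3: a=3^1·(≡2), b=3^3·(≡1) mod 3; (2|3)=-1, (1|3)=+1; (−1)^{1·3·1}·(-1)^3·(+1)^1 = +1.
|Ram(-3927, 5187)| = 2, even; anisotropic at {7, 11}.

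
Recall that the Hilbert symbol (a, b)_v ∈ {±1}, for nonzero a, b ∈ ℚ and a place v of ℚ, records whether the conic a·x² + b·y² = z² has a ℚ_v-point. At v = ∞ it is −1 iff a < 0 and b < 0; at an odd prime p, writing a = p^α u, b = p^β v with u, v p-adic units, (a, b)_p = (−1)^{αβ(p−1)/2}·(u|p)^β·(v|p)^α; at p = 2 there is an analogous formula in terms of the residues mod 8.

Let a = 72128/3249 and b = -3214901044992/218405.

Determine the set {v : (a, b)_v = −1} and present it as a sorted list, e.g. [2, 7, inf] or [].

[3, 5, 17, 23]

Mod squares: a ≡ 23, b ≡ -533715. Check v ∈ {∞, 2, 3, 5, 7, 11, 13, 17, 19, 23}.
v=17: a=17^0·(≡7), b=17^1·(≡8) mod 17; (7|17)=-1, (8|17)=+1; (−1)^{0·1·8}·(-1)^1·(+1)^0 = -1.
v=5: a=5^0·(≡2), b=5^-1·(≡3) mod 5; (2|5)=-1, (3|5)=-1; (−1)^{0·-1·2}·(-1)^-1·(-1)^0 = -1.
v=7: a=7^2·(≡2), b=7^7·(≡6) mod 7; (2|7)=+1, (6|7)=-1; (−1)^{2·7·3}·(+1)^7·(-1)^2 = +1.
v=3: a=3^-2·(≡2), b=3^1·(≡1) mod 3; (2|3)=-1, (1|3)=+1; (−1)^{-2·1·1}·(-1)^1·(+1)^-2 = -1.
v=23: a=23^1·(≡9), b=23^1·(≡3) mod 23; (9|23)=+1, (3|23)=+1; (−1)^{1·1·11}·(+1)^1·(+1)^1 = -1.
v=19: a=19^-2·(≡11), b=19^-2·(≡3) mod 19; (11|19)=+1, (3|19)=-1; (−1)^{-2·-2·9}·(+1)^-2·(-1)^-2 = +1.
v=13: a=13^0·(≡9), b=13^1·(≡4) mod 13; (9|13)=+1, (4|13)=+1; (−1)^{0·1·6}·(+1)^1·(+1)^0 = +1.
v=2: v_2(a)=6, v_2(b)=8; units ≡ 7, 5 (mod 8); ε·ε+αω+βω = 1·0+6·1+8·0 ≡ 0  ⇒  (a,b)_2 = +1.
v=11: a=11^0·(≡3), b=11^-2·(≡1) mod 11; (3|11)=+1, (1|11)=+1; (−1)^{0·-2·5}·(+1)^-2·(+1)^0 = +1.
v=∞: 23 > 0 and -533715 < 0  ⇒  (a,b)_∞ = +1.
|Ram(23, -533715)| = 4, even; anisotropic at {3, 5, 17, 23}.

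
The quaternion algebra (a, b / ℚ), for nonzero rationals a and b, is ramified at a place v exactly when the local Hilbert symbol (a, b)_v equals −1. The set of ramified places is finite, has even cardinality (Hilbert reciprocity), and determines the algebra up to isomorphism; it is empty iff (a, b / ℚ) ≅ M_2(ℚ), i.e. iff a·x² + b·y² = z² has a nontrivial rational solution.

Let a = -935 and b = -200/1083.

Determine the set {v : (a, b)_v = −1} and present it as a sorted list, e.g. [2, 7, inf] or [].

[17, inf]

Mod squares: a ≡ -935, b ≡ -6. Check v ∈ {∞, 2, 3, 5, 11, 17, 19}.
v=5: a=5^1·(≡3), b=5^2·(≡4) mod 5; (3|5)=-1, (4|5)=+1; (−1)^{1·2·2}·(-1)^2·(+1)^1 = +1.
v=2: v_2(a)=0, v_2(b)=3; units ≡ 1, 5 (mod 8); ε·ε+αω+βω = 0·0+0·1+3·0 ≡ 0  ⇒  (a,b)_2 = +1.
v=11: a=11^1·(≡3), b=11^0·(≡4) mod 11; (3|11)=+1, (4|11)=+1; (−1)^{1·0·5}·(+1)^0·(+1)^1 = +1.
v=3: a=3^0·(≡1), b=3^-1·(≡1) mod 3; (1|3)=+1, (1|3)=+1; (−1)^{0·-1·1}·(+1)^-1·(+1)^0 = +1.
v=17: a=17^1·(≡13), b=17^0·(≡6) mod 17; (13|17)=+1, (6|17)=-1; (−1)^{1·0·8}·(+1)^0·(-1)^1 = -1.
v=∞: -935 < 0 and -6 < 0  ⇒  (a,b)_∞ = -1.
v=19: a=19^0·(≡15), b=19^-2·(≡3) mod 19; (15|19)=-1, (3|19)=-1; (−1)^{0·-2·9}·(-1)^-2·(-1)^0 = +1.
|Ram(-935, -6)| = 2, even; anisotropic at {17, ∞}.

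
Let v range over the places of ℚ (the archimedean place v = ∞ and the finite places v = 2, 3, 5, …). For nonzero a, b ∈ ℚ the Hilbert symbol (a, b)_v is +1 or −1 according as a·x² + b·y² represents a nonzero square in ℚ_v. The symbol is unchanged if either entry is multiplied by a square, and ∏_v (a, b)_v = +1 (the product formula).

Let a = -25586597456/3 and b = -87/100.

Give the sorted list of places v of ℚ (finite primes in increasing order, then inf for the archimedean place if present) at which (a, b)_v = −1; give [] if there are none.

(a, b) ≡ (-6783, -87) mod (ℚ^×)²; places V = {2, 3, 5, 7, 17, 19, 29, ∞}.
(a,b)_2: α=4, β=-2; u≡1, v≡1 (mod 8); ε(u)ε(v)=0·0, αω(v)=4·0, βω(u)=-2·0; sum ≡ 0  ⇒  +1.
(a,b)_19: α=1, u≡11; β=0, v≡13 (mod 19); (11|19)=+1, (13|19)=-1; sign (−1)^0·+1^0·-1^1 = -1.
(a,b)_29: α=4, u≡15; β=1, v≡2 (mod 29); (15|29)=-1, (2|29)=-1; sign (−1)^0·-1^1·-1^4 = -1.
(a,b)_5: α=0, u≡3; β=-2, v≡2 (mod 5); (3|5)=-1, (2|5)=-1; sign (−1)^0·-1^-2·-1^0 = +1.
(a,b)_17: α=1, u≡4; β=0, v≡1 (mod 17); (4|17)=+1, (1|17)=+1; sign (−1)^0·+1^0·+1^1 = +1.
(a,b)_3: α=-1, u≡1; β=1, v≡1 (mod 3); (1|3)=+1, (1|3)=+1; sign (−1)^1·+1^1·+1^-1 = -1.
(a,b)_∞: sgn(-6783)=−, sgn(-87)=−, so -1.
(a,b)_7: α=1, u≡4; β=0, v≡2 (mod 7); (4|7)=+1, (2|7)=+1; sign (−1)^0·+1^0·+1^1 = +1.
(-6783, -87 / ℚ) ramifies at {3, 19, 29, ∞}: a division algebra.

[3, 19, 29, inf]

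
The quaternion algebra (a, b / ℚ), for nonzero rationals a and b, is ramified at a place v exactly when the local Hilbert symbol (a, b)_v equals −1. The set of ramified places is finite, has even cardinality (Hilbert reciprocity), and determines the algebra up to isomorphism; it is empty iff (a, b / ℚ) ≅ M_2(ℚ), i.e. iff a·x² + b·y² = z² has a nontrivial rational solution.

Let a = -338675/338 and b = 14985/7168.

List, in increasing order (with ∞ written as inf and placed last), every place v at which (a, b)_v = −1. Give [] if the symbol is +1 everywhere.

(a, b) ≡ (-27094, 1295) mod (ℚ^×)²; places V = {2, 3, 5, 7, 13, 19, 23, 31, 37, ∞}.
(a,b)_∞: sgn(-27094)=−, sgn(1295)=+, so +1.
(a,b)_19: α=1, u≡15; β=0, v≡14 (mod 19); (15|19)=-1, (14|19)=-1; sign (−1)^0·-1^0·-1^1 = -1.
(a,b)_7: α=0, u≡3; β=-1, v≡6 (mod 7); (3|7)=-1, (6|7)=-1; sign (−1)^0·-1^-1·-1^0 = -1.
(a,b)_5: α=2, u≡1; β=1, v≡4 (mod 5); (1|5)=+1, (4|5)=+1; sign (−1)^0·+1^1·+1^2 = +1.
(a,b)_31: α=1, u≡25; β=0, v≡15 (mod 31); (25|31)=+1, (15|31)=-1; sign (−1)^0·+1^0·-1^1 = -1.
(a,b)_3: α=0, u≡2; β=4, v≡2 (mod 3); (2|3)=-1, (2|3)=-1; sign (−1)^0·-1^4·-1^0 = +1.
(a,b)_23: α=1, u≡4; β=0, v≡10 (mod 23); (4|23)=+1, (10|23)=-1; sign (−1)^0·+1^0·-1^1 = -1.
(a,b)_37: α=0, u≡12; β=1, v≡15 (mod 37); (12|37)=+1, (15|37)=-1; sign (−1)^0·+1^1·-1^0 = +1.
(a,b)_2: α=-1, β=-10; u≡5, v≡7 (mod 8); ε(u)ε(v)=0·1, αω(v)=-1·0, βω(u)=-10·1; sum ≡ 0  ⇒  +1.
(a,b)_13: α=-2, u≡7; β=0, v≡7 (mod 13); (7|13)=-1, (7|13)=-1; sign (−1)^0·-1^0·-1^-2 = +1.
(-27094, 1295 / ℚ) ramifies at {7, 19, 23, 31}: a division algebra.

[7, 19, 23, 31]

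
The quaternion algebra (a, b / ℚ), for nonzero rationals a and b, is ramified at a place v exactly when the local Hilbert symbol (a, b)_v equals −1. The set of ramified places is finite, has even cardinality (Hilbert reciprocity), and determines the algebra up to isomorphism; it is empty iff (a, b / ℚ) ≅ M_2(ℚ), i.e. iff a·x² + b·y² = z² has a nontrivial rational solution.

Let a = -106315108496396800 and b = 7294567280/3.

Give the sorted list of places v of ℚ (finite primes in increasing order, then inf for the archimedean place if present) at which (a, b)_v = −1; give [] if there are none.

Mod squares: a ≡ -2002, b ≡ 1365. Check v ∈ {∞, 2, 3, 5, 7, 11, 13}.
v=∞: -2002 < 0 and 1365 > 0  ⇒  (a,b)_∞ = +1.
v=3: a=3^0·(≡2), b=3^-1·(≡2) mod 3; (2|3)=-1, (2|3)=-1; (−1)^{0·-1·1}·(-1)^-1·(-1)^0 = -1.
v=5: a=5^2·(≡3), b=5^1·(≡2) mod 5; (3|5)=-1, (2|5)=-1; (−1)^{2·1·2}·(-1)^1·(-1)^2 = -1.
v=11: a=11^3·(≡4), b=11^2·(≡5) mod 11; (4|11)=+1, (5|11)=+1; (−1)^{3·2·5}·(+1)^2·(+1)^3 = +1.
v=2: v_2(a)=9, v_2(b)=4; units ≡ 7, 5 (mod 8); ε·ε+αω+βω = 1·0+9·1+4·0 ≡ 1  ⇒  (a,b)_2 = -1.
v=13: a=13^5·(≡2), b=13^3·(≡9) mod 13; (2|13)=-1, (9|13)=+1; (−1)^{5·3·6}·(-1)^3·(+1)^5 = -1.
v=7: a=7^5·(≡4), b=7^3·(≡5) mod 7; (4|7)=+1, (5|7)=-1; (−1)^{5·3·3}·(+1)^3·(-1)^5 = +1.
Ram(-2002, 1365) = {2, 3, 5, 13}; no ℚ_2-point on the conic.

[2, 3, 5, 13]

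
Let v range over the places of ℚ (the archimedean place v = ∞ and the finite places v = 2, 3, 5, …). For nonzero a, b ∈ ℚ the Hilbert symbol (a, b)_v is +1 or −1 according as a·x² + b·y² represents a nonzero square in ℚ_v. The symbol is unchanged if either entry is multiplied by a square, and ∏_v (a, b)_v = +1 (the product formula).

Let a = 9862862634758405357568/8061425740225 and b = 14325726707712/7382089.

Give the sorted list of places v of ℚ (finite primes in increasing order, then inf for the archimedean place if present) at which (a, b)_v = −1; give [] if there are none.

[2, 29]

Mod squares: a ≡ 2, b ≡ 9338. Check v ∈ {∞, 2, 3, 5, 7, 11, 13, 17, 19, 23, 29}.
v=11: a=11^-4·(≡8), b=11^-2·(≡8) mod 11; (8|11)=-1, (8|11)=-1; (−1)^{-4·-2·5}·(-1)^-2·(-1)^-4 = +1.
v=5: a=5^-2·(≡2), b=5^0·(≡3) mod 5; (2|5)=-1, (3|5)=-1; (−1)^{-2·0·2}·(-1)^0·(-1)^-2 = +1.
v=13: a=13^-2·(≡11), b=13^-2·(≡4) mod 13; (11|13)=-1, (4|13)=+1; (−1)^{-2·-2·6}·(-1)^-2·(+1)^-2 = +1.
v=17: a=17^2·(≡1), b=17^2·(≡11) mod 17; (1|17)=+1, (11|17)=-1; (−1)^{2·2·8}·(+1)^2·(-1)^2 = +1.
v=7: a=7^2·(≡4), b=7^1·(≡1) mod 7; (4|7)=+1, (1|7)=+1; (−1)^{2·1·3}·(+1)^1·(+1)^2 = +1.
v=19: a=19^-4·(≡10), b=19^-2·(≡9) mod 19; (10|19)=-1, (9|19)=+1; (−1)^{-4·-2·9}·(-1)^-2·(+1)^-4 = +1.
v=∞: 2 > 0 and 9338 > 0  ⇒  (a,b)_∞ = +1.
v=2: v_2(a)=31, v_2(b)=17; units ≡ 1, 5 (mod 8); ε·ε+αω+βω = 0·0+31·1+17·0 ≡ 1  ⇒  (a,b)_2 = -1.
v=3: a=3^6·(≡2), b=3^4·(≡2) mod 3; (2|3)=-1, (2|3)=-1; (−1)^{6·4·1}·(-1)^4·(-1)^6 = +1.
v=29: a=29^2·(≡12), b=29^1·(≡12) mod 29; (12|29)=-1, (12|29)=-1; (−1)^{2·1·14}·(-1)^1·(-1)^2 = -1.
v=23: a=23^2·(≡9), b=23^1·(≡17) mod 23; (9|23)=+1, (17|23)=-1; (−1)^{2·1·11}·(+1)^1·(-1)^2 = +1.
Ram(2, 9338) = {2, 29}; no ℚ_2-point on the conic.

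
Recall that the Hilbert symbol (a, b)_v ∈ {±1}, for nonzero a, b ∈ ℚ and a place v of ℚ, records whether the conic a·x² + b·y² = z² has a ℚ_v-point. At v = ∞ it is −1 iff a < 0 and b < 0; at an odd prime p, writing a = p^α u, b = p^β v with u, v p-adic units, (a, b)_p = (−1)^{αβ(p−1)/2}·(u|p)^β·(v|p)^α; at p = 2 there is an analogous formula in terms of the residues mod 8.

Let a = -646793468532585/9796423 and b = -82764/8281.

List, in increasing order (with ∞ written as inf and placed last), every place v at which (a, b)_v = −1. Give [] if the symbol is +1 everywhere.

[3, 19, 31, inf]

(a, b) ≡ (-3255, -19) mod (ℚ^×)²; places V = {2, 3, 5, 7, 11, 13, 19, 31, ∞}.
(a,b)_13: α=-4, u≡11; β=-2, v≡2 (mod 13); (11|13)=-1, (2|13)=-1; sign (−1)^0·-1^-2·-1^-4 = +1.
(a,b)_5: α=1, u≡1; β=0, v≡1 (mod 5); (1|5)=+1, (1|5)=+1; sign (−1)^0·+1^0·+1^1 = +1.
(a,b)_3: α=7, u≡1; β=2, v≡2 (mod 3); (1|3)=+1, (2|3)=-1; sign (−1)^0·+1^2·-1^7 = -1.
(a,b)_19: α=4, u≡12; β=1, v≡8 (mod 19); (12|19)=-1, (8|19)=-1; sign (−1)^0·-1^1·-1^4 = -1.
(a,b)_31: α=1, u≡14; β=0, v≡17 (mod 31); (14|31)=+1, (17|31)=-1; sign (−1)^0·+1^0·-1^1 = -1.
(a,b)_11: α=4, u≡3; β=2, v≡1 (mod 11); (3|11)=+1, (1|11)=+1; sign (−1)^0·+1^2·+1^4 = +1.
(a,b)_7: α=-3, u≡4; β=-2, v≡4 (mod 7); (4|7)=+1, (4|7)=+1; sign (−1)^0·+1^-2·+1^-3 = +1.
(a,b)_∞: sgn(-3255)=−, sgn(-19)=−, so -1.
(a,b)_2: α=0, β=2; u≡1, v≡5 (mod 8); ε(u)ε(v)=0·0, αω(v)=0·1, βω(u)=2·0; sum ≡ 0  ⇒  +1.
|Ram(-3255, -19)| = 4, even; anisotropic at {3, 19, 31, ∞}.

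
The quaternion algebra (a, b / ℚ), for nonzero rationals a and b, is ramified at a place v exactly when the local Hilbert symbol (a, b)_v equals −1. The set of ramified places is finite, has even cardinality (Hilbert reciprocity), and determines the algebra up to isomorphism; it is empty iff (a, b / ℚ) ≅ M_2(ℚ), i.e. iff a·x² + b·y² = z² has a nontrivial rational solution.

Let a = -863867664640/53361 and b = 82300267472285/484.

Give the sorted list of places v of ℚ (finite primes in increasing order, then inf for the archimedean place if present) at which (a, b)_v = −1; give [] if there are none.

[37, 41]

(a, b) ≡ (-7585, 219965) mod (ℚ^×)²; places V = {2, 3, 5, 7, 11, 23, 29, 37, 41, ∞}.
(a,b)_3: α=-2, u≡2; β=0, v≡2 (mod 3); (2|3)=-1, (2|3)=-1; sign (−1)^0·-1^0·-1^-2 = +1.
(a,b)_29: α=2, u≡9; β=5, v≡23 (mod 29); (9|29)=+1, (23|29)=+1; sign (−1)^0·+1^5·+1^2 = +1.
(a,b)_41: α=1, u≡21; β=1, v≡30 (mod 41); (21|41)=+1, (30|41)=-1; sign (−1)^0·+1^1·-1^1 = -1.
(a,b)_2: α=8, β=-2; u≡7, v≡5 (mod 8); ε(u)ε(v)=1·0, αω(v)=8·1, βω(u)=-2·0; sum ≡ 0  ⇒  +1.
(a,b)_7: α=-2, u≡5; β=0, v≡2 (mod 7); (5|7)=-1, (2|7)=+1; sign (−1)^0·-1^0·+1^-2 = +1.
(a,b)_23: α=2, u≡11; β=2, v≡13 (mod 23); (11|23)=-1, (13|23)=+1; sign (−1)^0·-1^2·+1^2 = +1.
(a,b)_11: α=-2, u≡9; β=-2, v≡4 (mod 11); (9|11)=+1, (4|11)=+1; sign (−1)^0·+1^-2·+1^-2 = +1.
(a,b)_37: α=1, u≡35; β=1, v≡3 (mod 37); (35|37)=-1, (3|37)=+1; sign (−1)^0·-1^1·+1^1 = -1.
(a,b)_5: α=1, u≡2; β=1, v≡3 (mod 5); (2|5)=-1, (3|5)=-1; sign (−1)^0·-1^1·-1^1 = +1.
(a,b)_∞: sgn(-7585)=−, sgn(219965)=+, so +1.
Ram(-7585, 219965) = {37, 41}; no ℚ_37-point on the conic.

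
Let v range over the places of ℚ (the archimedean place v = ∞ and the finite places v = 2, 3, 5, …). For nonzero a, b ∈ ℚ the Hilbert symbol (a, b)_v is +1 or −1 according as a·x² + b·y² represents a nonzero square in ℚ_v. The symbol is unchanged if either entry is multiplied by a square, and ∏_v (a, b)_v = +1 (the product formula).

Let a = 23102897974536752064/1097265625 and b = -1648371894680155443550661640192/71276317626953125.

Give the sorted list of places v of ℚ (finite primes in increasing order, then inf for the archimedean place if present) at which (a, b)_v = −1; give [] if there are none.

Mod squares: a ≡ 399, b ≡ -312931311. Check v ∈ {∞, 2, 3, 5, 7, 11, 19, 37, 41, 43, 47, 53}.
v=11: a=11^4·(≡3), b=11^5·(≡4) mod 11; (3|11)=+1, (4|11)=+1; (−1)^{4·5·5}·(+1)^5·(+1)^4 = +1.
v=47: a=47^2·(≡41), b=47^3·(≡6) mod 47; (41|47)=-1, (6|47)=+1; (−1)^{2·3·23}·(-1)^3·(+1)^2 = -1.
v=53: a=53^-2·(≡37), b=53^-4·(≡35) mod 53; (37|53)=+1, (35|53)=-1; (−1)^{-2·-4·26}·(+1)^-4·(-1)^-2 = +1.
v=7: a=7^1·(≡4), b=7^1·(≡6) mod 7; (4|7)=+1, (6|7)=-1; (−1)^{1·1·3}·(+1)^1·(-1)^1 = +1.
v=∞: 399 > 0 and -312931311 < 0  ⇒  (a,b)_∞ = +1.
v=5: a=5^-8·(≡1), b=5^-12·(≡4) mod 5; (1|5)=+1, (4|5)=+1; (−1)^{-8·-12·2}·(+1)^-12·(+1)^-8 = +1.
v=3: a=3^3·(≡1), b=3^1·(≡1) mod 3; (1|3)=+1, (1|3)=+1; (−1)^{3·1·1}·(+1)^1·(+1)^3 = -1.
v=19: a=19^1·(≡13), b=19^1·(≡9) mod 19; (13|19)=-1, (9|19)=+1; (−1)^{1·1·9}·(-1)^1·(+1)^1 = +1.
v=2: v_2(a)=6, v_2(b)=20; units ≡ 7, 1 (mod 8); ε·ε+αω+βω = 1·0+6·0+20·0 ≡ 0  ⇒  (a,b)_2 = +1.
v=41: a=41^2·(≡27), b=41^3·(≡6) mod 41; (27|41)=-1, (6|41)=-1; (−1)^{2·3·20}·(-1)^3·(-1)^2 = -1.
v=37: a=37^0·(≡32), b=37^-1·(≡22) mod 37; (32|37)=-1, (22|37)=-1; (−1)^{0·-1·18}·(-1)^-1·(-1)^0 = -1.
v=43: a=43^2·(≡18), b=43^4·(≡30) mod 43; (18|43)=-1, (30|43)=-1; (−1)^{2·4·21}·(-1)^4·(-1)^2 = +1.
|Ram(399, -312931311)| = 4, even; anisotropic at {3, 37, 41, 47}.

[3, 37, 41, 47]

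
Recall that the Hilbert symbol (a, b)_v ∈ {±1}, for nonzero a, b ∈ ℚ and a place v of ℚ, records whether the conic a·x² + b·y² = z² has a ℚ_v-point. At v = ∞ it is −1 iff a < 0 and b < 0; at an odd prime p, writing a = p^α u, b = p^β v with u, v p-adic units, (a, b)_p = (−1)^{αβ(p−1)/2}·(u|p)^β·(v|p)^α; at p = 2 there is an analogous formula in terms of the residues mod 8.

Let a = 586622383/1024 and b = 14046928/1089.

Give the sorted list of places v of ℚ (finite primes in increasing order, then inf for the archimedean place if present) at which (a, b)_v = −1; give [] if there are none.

(a, b) ≡ (1108927, 17917) mod (ℚ^×)²; places V = {2, 3, 7, 11, 17, 19, 23, 37, 41, 43, ∞}.
(a,b)_7: α=0, u≡2; β=2, v≡2 (mod 7); (2|7)=+1, (2|7)=+1; sign (−1)^0·+1^2·+1^0 = +1.
(a,b)_11: α=0, u≡6; β=-2, v≡3 (mod 11); (6|11)=-1, (3|11)=+1; sign (−1)^0·-1^-2·+1^0 = +1.
(a,b)_19: α=0, u≡7; β=1, v≡10 (mod 19); (7|19)=+1, (10|19)=-1; sign (−1)^0·+1^1·-1^0 = +1.
(a,b)_2: α=-10, β=4; u≡7, v≡5 (mod 8); ε(u)ε(v)=1·0, αω(v)=-10·1, βω(u)=4·0; sum ≡ 0  ⇒  +1.
(a,b)_∞: sgn(1108927)=+, sgn(17917)=+, so +1.
(a,b)_43: α=1, u≡34; β=0, v≡33 (mod 43); (34|43)=-1, (33|43)=-1; sign (−1)^0·-1^0·-1^1 = -1.
(a,b)_17: α=1, u≡1; β=0, v≡15 (mod 17); (1|17)=+1, (15|17)=+1; sign (−1)^0·+1^0·+1^1 = +1.
(a,b)_37: α=1, u≡33; β=0, v≡34 (mod 37); (33|37)=+1, (34|37)=+1; sign (−1)^0·+1^0·+1^1 = +1.
(a,b)_41: α=1, u≡30; β=1, v≡13 (mod 41); (30|41)=-1, (13|41)=-1; sign (−1)^0·-1^1·-1^1 = +1.
(a,b)_3: α=0, u≡1; β=-2, v≡1 (mod 3); (1|3)=+1, (1|3)=+1; sign (−1)^0·+1^-2·+1^0 = +1.
(a,b)_23: α=2, u≡10; β=1, v≡5 (mod 23); (10|23)=-1, (5|23)=-1; sign (−1)^0·-1^1·-1^2 = -1.
(1108927, 17917 / ℚ) ramifies at {23, 43}: a division algebra.

[23, 43]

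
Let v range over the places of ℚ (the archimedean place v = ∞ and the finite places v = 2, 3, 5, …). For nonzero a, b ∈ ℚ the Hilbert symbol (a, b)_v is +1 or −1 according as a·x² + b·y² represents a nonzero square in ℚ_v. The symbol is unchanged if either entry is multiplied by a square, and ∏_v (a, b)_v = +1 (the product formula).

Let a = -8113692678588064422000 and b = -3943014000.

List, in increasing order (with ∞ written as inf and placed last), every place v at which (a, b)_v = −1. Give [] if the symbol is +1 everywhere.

(a, b) ≡ (-579855, -9857535) mod (ℚ^×)²; places V = {2, 3, 5, 17, 29, 31, 43, ∞}.
(a,b)_2: α=4, β=4; u≡1, v≡1 (mod 8); ε(u)ε(v)=0·0, αω(v)=4·0, βω(u)=4·0; sum ≡ 0  ⇒  +1.
(a,b)_17: α=2, u≡4; β=1, v≡16 (mod 17); (4|17)=+1, (16|17)=+1; sign (−1)^0·+1^1·+1^2 = +1.
(a,b)_29: α=3, u≡11; β=1, v≡7 (mod 29); (11|29)=-1, (7|29)=+1; sign (−1)^0·-1^1·+1^3 = -1.
(a,b)_43: α=3, u≡41; β=1, v≡16 (mod 43); (41|43)=+1, (16|43)=+1; sign (−1)^1·+1^1·+1^3 = -1.
(a,b)_31: α=3, u≡19; β=1, v≡23 (mod 31); (19|31)=+1, (23|31)=-1; sign (−1)^1·+1^1·-1^3 = +1.
(a,b)_∞: sgn(-579855)=−, sgn(-9857535)=−, so -1.
(a,b)_5: α=3, u≡4; β=3, v≡3 (mod 5); (4|5)=+1, (3|5)=-1; sign (−1)^0·+1^3·-1^3 = -1.
(a,b)_3: α=5, u≡2; β=1, v≡1 (mod 3); (2|3)=-1, (1|3)=+1; sign (−1)^1·-1^1·+1^5 = +1.
(-579855, -9857535 / ℚ) ramifies at {5, 29, 43, ∞}: a division algebra.

[5, 29, 43, inf]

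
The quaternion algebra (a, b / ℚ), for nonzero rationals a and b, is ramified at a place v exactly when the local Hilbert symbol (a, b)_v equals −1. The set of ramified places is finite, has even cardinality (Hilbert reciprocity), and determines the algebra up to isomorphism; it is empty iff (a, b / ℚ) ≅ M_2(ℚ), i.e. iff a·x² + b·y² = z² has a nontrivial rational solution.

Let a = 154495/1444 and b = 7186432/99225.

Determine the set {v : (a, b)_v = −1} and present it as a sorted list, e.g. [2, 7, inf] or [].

Mod squares: a ≡ 55, b ≡ 58. Check v ∈ {∞, 2, 3, 5, 7, 11, 19, 29, 53}.
v=∞: 55 > 0 and 58 > 0  ⇒  (a,b)_∞ = +1.
v=19: a=19^-2·(≡11), b=19^0·(≡17) mod 19; (11|19)=+1, (17|19)=+1; (−1)^{-2·0·9}·(+1)^0·(+1)^-2 = +1.
v=29: a=29^0·(≡27), b=29^1·(≡2) mod 29; (27|29)=-1, (2|29)=-1; (−1)^{0·1·14}·(-1)^1·(-1)^0 = -1.
v=53: a=53^2·(≡45), b=53^0·(≡18) mod 53; (45|53)=-1, (18|53)=-1; (−1)^{2·0·26}·(-1)^0·(-1)^2 = +1.
v=7: a=7^0·(≡6), b=7^-2·(≡4) mod 7; (6|7)=-1, (4|7)=+1; (−1)^{0·-2·3}·(-1)^-2·(+1)^0 = +1.
v=3: a=3^0·(≡1), b=3^-4·(≡1) mod 3; (1|3)=+1, (1|3)=+1; (−1)^{0·-4·1}·(+1)^-4·(+1)^0 = +1.
v=11: a=11^1·(≡3), b=11^2·(≡5) mod 11; (3|11)=+1, (5|11)=+1; (−1)^{1·2·5}·(+1)^2·(+1)^1 = +1.
v=5: a=5^1·(≡1), b=5^-2·(≡3) mod 5; (1|5)=+1, (3|5)=-1; (−1)^{1·-2·2}·(+1)^-2·(-1)^1 = -1.
v=2: v_2(a)=-2, v_2(b)=11; units ≡ 7, 5 (mod 8); ε·ε+αω+βω = 1·0+-2·1+11·0 ≡ 0  ⇒  (a,b)_2 = +1.
Ram(55, 58) = {5, 29}; no ℚ_5-point on the conic.

[5, 29]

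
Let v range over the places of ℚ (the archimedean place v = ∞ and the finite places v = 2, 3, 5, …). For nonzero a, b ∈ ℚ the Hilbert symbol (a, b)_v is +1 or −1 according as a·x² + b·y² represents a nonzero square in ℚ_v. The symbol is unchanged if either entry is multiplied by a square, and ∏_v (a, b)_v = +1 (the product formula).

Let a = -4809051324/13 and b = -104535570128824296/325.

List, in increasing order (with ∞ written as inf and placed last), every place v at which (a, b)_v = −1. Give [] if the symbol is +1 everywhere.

[2, 7, 11, 13, 29, inf]

Mod squares: a ≡ -667667, b ≡ -12818. Check v ∈ {∞, 2, 3, 5, 7, 11, 13, 17, 19, 23, 29}.
v=13: a=13^-1·(≡1), b=13^-1·(≡7) mod 13; (1|13)=+1, (7|13)=-1; (−1)^{-1·-1·6}·(+1)^-1·(-1)^-1 = -1.
v=3: a=3^4·(≡1), b=3^4·(≡1) mod 3; (1|3)=+1, (1|3)=+1; (−1)^{4·4·1}·(+1)^4·(+1)^4 = +1.
v=∞: -667667 < 0 and -12818 < 0  ⇒  (a,b)_∞ = -1.
v=19: a=19^0·(≡14), b=19^2·(≡7) mod 19; (14|19)=-1, (7|19)=+1; (−1)^{0·2·9}·(-1)^2·(+1)^0 = +1.
v=17: a=17^2·(≡9), b=17^3·(≡10) mod 17; (9|17)=+1, (10|17)=-1; (−1)^{2·3·8}·(+1)^3·(-1)^2 = +1.
v=11: a=11^1·(≡1), b=11^2·(≡10) mod 11; (1|11)=+1, (10|11)=-1; (−1)^{1·2·5}·(+1)^2·(-1)^1 = -1.
v=7: a=7^1·(≡4), b=7^2·(≡3) mod 7; (4|7)=+1, (3|7)=-1; (−1)^{1·2·3}·(+1)^2·(-1)^1 = -1.
v=29: a=29^1·(≡3), b=29^1·(≡4) mod 29; (3|29)=-1, (4|29)=+1; (−1)^{1·1·14}·(-1)^1·(+1)^1 = -1.
v=5: a=5^0·(≡2), b=5^-2·(≡3) mod 5; (2|5)=-1, (3|5)=-1; (−1)^{0·-2·2}·(-1)^-2·(-1)^0 = +1.
v=23: a=23^1·(≡19), b=23^2·(≡13) mod 23; (19|23)=-1, (13|23)=+1; (−1)^{1·2·11}·(-1)^2·(+1)^1 = +1.
v=2: v_2(a)=2, v_2(b)=3; units ≡ 5, 7 (mod 8); ε·ε+αω+βω = 0·1+2·0+3·1 ≡ 1  ⇒  (a,b)_2 = -1.
|Ram(-667667, -12818)| = 6, even; anisotropic at {2, 7, 11, 13, 29, ∞}.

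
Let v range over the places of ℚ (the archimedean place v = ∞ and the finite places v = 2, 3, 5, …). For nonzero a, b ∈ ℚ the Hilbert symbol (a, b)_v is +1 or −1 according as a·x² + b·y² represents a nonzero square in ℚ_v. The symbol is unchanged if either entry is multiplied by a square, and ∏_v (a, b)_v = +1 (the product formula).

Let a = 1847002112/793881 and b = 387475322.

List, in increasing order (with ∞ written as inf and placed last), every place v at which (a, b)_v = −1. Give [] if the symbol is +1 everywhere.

[13, 37]

(a, b) ≡ (1073, 387475322) mod (ℚ^×)²; places V = {2, 3, 11, 13, 17, 19, 29, 37, 41, 43, ∞}.
(a,b)_3: α=-8, u≡2; β=0, v≡2 (mod 3); (2|3)=-1, (2|3)=-1; sign (−1)^0·-1^0·-1^-8 = +1.
(a,b)_43: α=0, u≡10; β=1, v≡17 (mod 43); (10|43)=+1, (17|43)=+1; sign (−1)^0·+1^1·+1^0 = +1.
(a,b)_∞: sgn(1073)=+, sgn(387475322)=+, so +1.
(a,b)_11: α=-2, u≡2; β=0, v≡3 (mod 11); (2|11)=-1, (3|11)=+1; sign (−1)^0·-1^0·+1^-2 = +1.
(a,b)_37: α=1, u≡35; β=1, v≡11 (mod 37); (35|37)=-1, (11|37)=+1; sign (−1)^0·-1^1·+1^1 = -1.
(a,b)_41: α=2, u≡24; β=0, v≡25 (mod 41); (24|41)=-1, (25|41)=+1; sign (−1)^0·-1^0·+1^2 = +1.
(a,b)_13: α=0, u≡2; β=1, v≡5 (mod 13); (2|13)=-1, (5|13)=-1; sign (−1)^0·-1^1·-1^0 = -1.
(a,b)_17: α=0, u≡8; β=1, v≡1 (mod 17); (8|17)=+1, (1|17)=+1; sign (−1)^0·+1^1·+1^0 = +1.
(a,b)_19: α=0, u≡7; β=1, v≡16 (mod 19); (7|19)=+1, (16|19)=+1; sign (−1)^0·+1^1·+1^0 = +1.
(a,b)_2: α=10, β=1; u≡1, v≡5 (mod 8); ε(u)ε(v)=0·0, αω(v)=10·1, βω(u)=1·0; sum ≡ 0  ⇒  +1.
(a,b)_29: α=1, u≡17; β=1, v≡19 (mod 29); (17|29)=-1, (19|29)=-1; sign (−1)^0·-1^1·-1^1 = +1.
|Ram(1073, 387475322)| = 2, even; anisotropic at {13, 37}.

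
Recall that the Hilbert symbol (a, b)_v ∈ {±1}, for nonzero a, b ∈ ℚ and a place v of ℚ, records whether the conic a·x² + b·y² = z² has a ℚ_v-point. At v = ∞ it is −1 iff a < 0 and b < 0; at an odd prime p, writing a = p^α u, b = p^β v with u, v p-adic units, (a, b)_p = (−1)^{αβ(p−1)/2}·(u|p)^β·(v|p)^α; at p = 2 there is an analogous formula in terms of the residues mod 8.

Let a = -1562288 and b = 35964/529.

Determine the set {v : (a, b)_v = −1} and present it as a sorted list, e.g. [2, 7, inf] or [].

(a, b) ≡ (-97643, 111) mod (ℚ^×)²; places V = {2, 3, 7, 13, 23, 29, 37, ∞}.
(a,b)_7: α=1, u≡4; β=0, v≡3 (mod 7); (4|7)=+1, (3|7)=-1; sign (−1)^0·+1^0·-1^1 = -1.
(a,b)_3: α=0, u≡1; β=5, v≡1 (mod 3); (1|3)=+1, (1|3)=+1; sign (−1)^0·+1^5·+1^0 = +1.
(a,b)_∞: sgn(-97643)=−, sgn(111)=+, so +1.
(a,b)_13: α=1, u≡9; β=0, v≡5 (mod 13); (9|13)=+1, (5|13)=-1; sign (−1)^0·+1^0·-1^1 = -1.
(a,b)_37: α=1, u≡30; β=1, v≡11 (mod 37); (30|37)=+1, (11|37)=+1; sign (−1)^0·+1^1·+1^1 = +1.
(a,b)_23: α=0, u≡10; β=-2, v≡15 (mod 23); (10|23)=-1, (15|23)=-1; sign (−1)^0·-1^-2·-1^0 = +1.
(a,b)_2: α=4, β=2; u≡5, v≡7 (mod 8); ε(u)ε(v)=0·1, αω(v)=4·0, βω(u)=2·1; sum ≡ 0  ⇒  +1.
(a,b)_29: α=1, u≡10; β=0, v≡13 (mod 29); (10|29)=-1, (13|29)=+1; sign (−1)^0·-1^0·+1^1 = +1.
Ram(-97643, 111) = {7, 13}; no ℚ_7-point on the conic.

[7, 13]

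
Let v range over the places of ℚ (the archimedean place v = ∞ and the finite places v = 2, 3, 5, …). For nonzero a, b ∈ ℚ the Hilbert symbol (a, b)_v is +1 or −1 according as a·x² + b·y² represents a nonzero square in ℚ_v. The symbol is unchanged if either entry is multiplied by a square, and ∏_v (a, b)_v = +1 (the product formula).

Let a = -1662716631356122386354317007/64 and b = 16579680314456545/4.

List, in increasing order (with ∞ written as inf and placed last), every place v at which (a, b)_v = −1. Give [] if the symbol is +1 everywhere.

[5, 13]

(a, b) ≡ (-2916303, 145) mod (ℚ^×)²; places V = {2, 3, 5, 7, 11, 13, 29, 37, 43, 47, ∞}.
(a,b)_3: α=1, u≡1; β=0, v≡1 (mod 3); (1|3)=+1, (1|3)=+1; sign (−1)^0·+1^0·+1^1 = +1.
(a,b)_∞: sgn(-2916303)=−, sgn(145)=+, so +1.
(a,b)_11: α=4, u≡8; β=2, v≡2 (mod 11); (8|11)=-1, (2|11)=-1; sign (−1)^0·-1^2·-1^4 = +1.
(a,b)_5: α=0, u≡2; β=1, v≡1 (mod 5); (2|5)=-1, (1|5)=+1; sign (−1)^0·-1^1·+1^0 = -1.
(a,b)_2: α=-6, β=-2; u≡1, v≡1 (mod 8); ε(u)ε(v)=0·0, αω(v)=-6·0, βω(u)=-2·0; sum ≡ 0  ⇒  +1.
(a,b)_7: α=2, u≡2; β=0, v≡5 (mod 7); (2|7)=+1, (5|7)=-1; sign (−1)^0·+1^0·-1^2 = +1.
(a,b)_47: α=3, u≡10; β=2, v≡8 (mod 47); (10|47)=-1, (8|47)=+1; sign (−1)^0·-1^2·+1^3 = +1.
(a,b)_29: α=2, u≡23; β=1, v≡23 (mod 29); (23|29)=+1, (23|29)=+1; sign (−1)^0·+1^1·+1^2 = +1.
(a,b)_43: α=3, u≡39; β=2, v≡41 (mod 43); (39|43)=-1, (41|43)=+1; sign (−1)^0·-1^2·+1^3 = +1.
(a,b)_37: α=3, u≡36; β=2, v≡25 (mod 37); (36|37)=+1, (25|37)=+1; sign (−1)^0·+1^2·+1^3 = +1.
(a,b)_13: α=3, u≡4; β=2, v≡2 (mod 13); (4|13)=+1, (2|13)=-1; sign (−1)^0·+1^2·-1^3 = -1.
|Ram(-2916303, 145)| = 2, even; anisotropic at {5, 13}.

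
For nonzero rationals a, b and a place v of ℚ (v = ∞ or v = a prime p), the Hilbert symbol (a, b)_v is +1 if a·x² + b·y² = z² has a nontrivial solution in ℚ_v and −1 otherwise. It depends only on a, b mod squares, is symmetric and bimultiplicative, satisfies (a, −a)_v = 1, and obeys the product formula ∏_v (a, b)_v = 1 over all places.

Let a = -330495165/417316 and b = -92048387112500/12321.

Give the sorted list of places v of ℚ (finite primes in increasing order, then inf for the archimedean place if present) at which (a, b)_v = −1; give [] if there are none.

[2, 5, 13, inf]

(a, b) ≡ (-303485, -5) mod (ℚ^×)²; places V = {2, 3, 5, 7, 11, 13, 17, 19, 23, 29, 37, 41, ∞}.
(a,b)_41: α=0, u≡3; β=2, v≡40 (mod 41); (3|41)=-1, (40|41)=+1; sign (−1)^0·-1^2·+1^0 = +1.
(a,b)_19: α=-2, u≡15; β=0, v≡18 (mod 19); (15|19)=-1, (18|19)=-1; sign (−1)^0·-1^0·-1^-2 = +1.
(a,b)_7: α=1, u≡3; β=2, v≡1 (mod 7); (3|7)=-1, (1|7)=+1; sign (−1)^0·-1^2·+1^1 = +1.
(a,b)_13: α=1, u≡10; β=2, v≡8 (mod 13); (10|13)=+1, (8|13)=-1; sign (−1)^0·+1^2·-1^1 = -1.
(a,b)_37: α=0, u≡4; β=-2, v≡5 (mod 37); (4|37)=+1, (5|37)=-1; sign (−1)^0·+1^-2·-1^0 = +1.
(a,b)_17: α=-2, u≡1; β=0, v≡7 (mod 17); (1|17)=+1, (7|17)=-1; sign (−1)^0·+1^0·-1^-2 = +1.
(a,b)_2: α=-2, β=2; u≡3, v≡3 (mod 8); ε(u)ε(v)=1·1, αω(v)=-2·1, βω(u)=2·1; sum ≡ 1  ⇒  -1.
(a,b)_3: α=2, u≡1; β=-2, v≡1 (mod 3); (1|3)=+1, (1|3)=+1; sign (−1)^0·+1^-2·+1^2 = +1.
(a,b)_23: α=1, u≡14; β=2, v≡13 (mod 23); (14|23)=-1, (13|23)=+1; sign (−1)^0·-1^2·+1^1 = +1.
(a,b)_∞: sgn(-303485)=−, sgn(-5)=−, so -1.
(a,b)_29: α=1, u≡1; β=0, v≡1 (mod 29); (1|29)=+1, (1|29)=+1; sign (−1)^0·+1^0·+1^1 = +1.
(a,b)_5: α=1, u≡2; β=5, v≡4 (mod 5); (2|5)=-1, (4|5)=+1; sign (−1)^0·-1^5·+1^1 = -1.
(a,b)_11: α=2, u≡5; β=0, v≡6 (mod 11); (5|11)=+1, (6|11)=-1; sign (−1)^0·+1^0·-1^2 = +1.
Ram(-303485, -5) = {2, 5, 13, ∞}; no ℚ_2-point on the conic.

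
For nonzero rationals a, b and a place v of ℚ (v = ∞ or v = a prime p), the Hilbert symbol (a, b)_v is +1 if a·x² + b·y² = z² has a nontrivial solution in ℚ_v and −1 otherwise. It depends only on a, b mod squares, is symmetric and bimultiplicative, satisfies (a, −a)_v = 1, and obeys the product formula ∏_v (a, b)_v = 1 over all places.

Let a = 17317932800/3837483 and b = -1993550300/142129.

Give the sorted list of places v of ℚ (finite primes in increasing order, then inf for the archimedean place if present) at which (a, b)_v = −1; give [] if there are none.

(a, b) ≡ (69, -23) mod (ℚ^×)²; places V = {2, 3, 5, 7, 13, 19, 23, 29, ∞}.
(a,b)_23: α=1, u≡12; β=1, v≡19 (mod 23); (12|23)=+1, (19|23)=-1; sign (−1)^1·+1^1·-1^1 = +1.
(a,b)_7: α=6, u≡3; β=4, v≡5 (mod 7); (3|7)=-1, (5|7)=-1; sign (−1)^0·-1^4·-1^6 = +1.
(a,b)_19: α=0, u≡3; β=2, v≡14 (mod 19); (3|19)=-1, (14|19)=-1; sign (−1)^0·-1^2·-1^0 = +1.
(a,b)_∞: sgn(69)=+, sgn(-23)=−, so +1.
(a,b)_13: α=-2, u≡10; β=-2, v≡10 (mod 13); (10|13)=+1, (10|13)=+1; sign (−1)^0·+1^-2·+1^-2 = +1.
(a,b)_5: α=2, u≡4; β=2, v≡2 (mod 5); (4|5)=+1, (2|5)=-1; sign (−1)^0·+1^2·-1^2 = +1.
(a,b)_3: α=-3, u≡2; β=0, v≡1 (mod 3); (2|3)=-1, (1|3)=+1; sign (−1)^0·-1^0·+1^-3 = +1.
(a,b)_29: α=-2, u≡19; β=-2, v≡22 (mod 29); (19|29)=-1, (22|29)=+1; sign (−1)^0·-1^-2·+1^-2 = +1.
(a,b)_2: α=8, β=2; u≡5, v≡1 (mod 8); ε(u)ε(v)=0·0, αω(v)=8·0, βω(u)=2·1; sum ≡ 0  ⇒  +1.
Ram(a, b) = ∅: the form 69·x² + -23·y² − z² is isotropic over every ℚ_v, so by Hasse–Minkowski it is isotropic over ℚ.

[]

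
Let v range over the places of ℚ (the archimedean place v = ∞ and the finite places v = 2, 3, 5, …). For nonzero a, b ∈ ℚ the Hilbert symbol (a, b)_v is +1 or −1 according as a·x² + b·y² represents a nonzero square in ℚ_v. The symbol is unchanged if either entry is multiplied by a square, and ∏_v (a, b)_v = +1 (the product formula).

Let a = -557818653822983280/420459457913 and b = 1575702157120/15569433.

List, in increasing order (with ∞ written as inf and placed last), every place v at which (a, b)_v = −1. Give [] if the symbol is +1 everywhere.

Mod squares: a ≡ -25415, b ≡ 482885. Check v ∈ {∞, 2, 3, 5, 7, 11, 13, 17, 19, 23, 29}.
v=19: a=19^4·(≡16), b=19^3·(≡3) mod 19; (16|19)=+1, (3|19)=-1; (−1)^{4·3·9}·(+1)^3·(-1)^4 = +1.
v=∞: -25415 < 0 and 482885 > 0  ⇒  (a,b)_∞ = +1.
v=11: a=11^-2·(≡2), b=11^-2·(≡6) mod 11; (2|11)=-1, (6|11)=-1; (−1)^{-2·-2·5}·(-1)^-2·(-1)^-2 = +1.
v=17: a=17^-3·(≡8), b=17^-1·(≡16) mod 17; (8|17)=+1, (16|17)=+1; (−1)^{-3·-1·8}·(+1)^-1·(+1)^-3 = +1.
v=29: a=29^-4·(≡12), b=29^-2·(≡16) mod 29; (12|29)=-1, (16|29)=+1; (−1)^{-4·-2·14}·(-1)^-2·(+1)^-4 = +1.
v=23: a=23^1·(≡10), b=23^1·(≡22) mod 23; (10|23)=-1, (22|23)=-1; (−1)^{1·1·11}·(-1)^1·(-1)^1 = -1.
v=2: v_2(a)=4, v_2(b)=6; units ≡ 1, 5 (mod 8); ε·ε+αω+βω = 0·0+4·1+6·0 ≡ 0  ⇒  (a,b)_2 = +1.
v=7: a=7^6·(≡2), b=7^4·(≡2) mod 7; (2|7)=+1, (2|7)=+1; (−1)^{6·4·3}·(+1)^4·(+1)^6 = +1.
v=5: a=5^1·(≡3), b=5^1·(≡3) mod 5; (3|5)=-1, (3|5)=-1; (−1)^{1·1·2}·(-1)^1·(-1)^1 = +1.
v=3: a=3^2·(≡1), b=3^-2·(≡2) mod 3; (1|3)=+1, (2|3)=-1; (−1)^{2·-2·1}·(+1)^-2·(-1)^2 = +1.
v=13: a=13^3·(≡8), b=13^1·(≡3) mod 13; (8|13)=-1, (3|13)=+1; (−1)^{3·1·6}·(-1)^1·(+1)^3 = -1.
(-25415, 482885 / ℚ) ramifies at {13, 23}: a division algebra.

[13, 23]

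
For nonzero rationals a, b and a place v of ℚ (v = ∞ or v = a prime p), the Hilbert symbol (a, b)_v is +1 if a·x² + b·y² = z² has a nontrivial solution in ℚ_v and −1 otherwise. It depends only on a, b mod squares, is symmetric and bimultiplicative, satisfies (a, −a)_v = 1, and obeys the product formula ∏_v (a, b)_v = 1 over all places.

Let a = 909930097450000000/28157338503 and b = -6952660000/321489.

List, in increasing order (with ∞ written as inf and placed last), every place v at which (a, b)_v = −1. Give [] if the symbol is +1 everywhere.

Mod squares: a ≡ 60214, b ≡ -34. Check v ∈ {∞, 2, 3, 5, 7, 11, 13, 17, 23, 29}.
v=23: a=23^1·(≡17), b=23^0·(≡1) mod 23; (17|23)=-1, (1|23)=+1; (−1)^{1·0·11}·(-1)^0·(+1)^1 = +1.
v=11: a=11^5·(≡8), b=11^2·(≡6) mod 11; (8|11)=-1, (6|11)=-1; (−1)^{5·2·5}·(-1)^2·(-1)^5 = -1.
v=29: a=29^-2·(≡2), b=29^0·(≡9) mod 29; (2|29)=-1, (9|29)=+1; (−1)^{-2·0·14}·(-1)^0·(+1)^-2 = +1.
v=7: a=7^-1·(≡5), b=7^-2·(≡4) mod 7; (5|7)=-1, (4|7)=+1; (−1)^{-1·-2·3}·(-1)^-2·(+1)^-1 = +1.
v=∞: 60214 > 0 and -34 < 0  ⇒  (a,b)_∞ = +1.
v=3: a=3^-14·(≡1), b=3^-8·(≡2) mod 3; (1|3)=+1, (2|3)=-1; (−1)^{-14·-8·1}·(+1)^-8·(-1)^-14 = +1.
v=13: a=13^0·(≡11), b=13^2·(≡5) mod 13; (11|13)=-1, (5|13)=-1; (−1)^{0·2·6}·(-1)^2·(-1)^0 = +1.
v=17: a=17^3·(≡14), b=17^1·(≡8) mod 17; (14|17)=-1, (8|17)=+1; (−1)^{3·1·8}·(-1)^1·(+1)^3 = -1.
v=5: a=5^8·(≡4), b=5^4·(≡1) mod 5; (4|5)=+1, (1|5)=+1; (−1)^{8·4·2}·(+1)^4·(+1)^8 = +1.
v=2: v_2(a)=7, v_2(b)=5; units ≡ 3, 7 (mod 8); ε·ε+αω+βω = 1·1+7·0+5·1 ≡ 0  ⇒  (a,b)_2 = +1.
Ram(60214, -34) = {11, 17}; no ℚ_11-point on the conic.

[11, 17]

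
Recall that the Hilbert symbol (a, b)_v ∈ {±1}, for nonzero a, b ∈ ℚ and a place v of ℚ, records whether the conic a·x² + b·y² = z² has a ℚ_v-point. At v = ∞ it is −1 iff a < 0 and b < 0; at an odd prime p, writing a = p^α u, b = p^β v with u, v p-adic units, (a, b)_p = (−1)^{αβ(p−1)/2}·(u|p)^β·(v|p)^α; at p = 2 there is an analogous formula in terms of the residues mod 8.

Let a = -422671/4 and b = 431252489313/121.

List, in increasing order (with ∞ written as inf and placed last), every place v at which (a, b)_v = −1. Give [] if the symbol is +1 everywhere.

[3, 17]

(a, b) ≡ (-799, 90580233) mod (ℚ^×)²; places V = {2, 3, 11, 17, 23, 31, 47, 53, ∞}.
(a,b)_23: α=2, u≡13; β=3, v≡6 (mod 23); (13|23)=+1, (6|23)=+1; sign (−1)^0·+1^3·+1^2 = +1.
(a,b)_53: α=0, u≡1; β=1, v≡18 (mod 53); (1|53)=+1, (18|53)=-1; sign (−1)^0·+1^1·-1^0 = +1.
(a,b)_11: α=0, u≡1; β=-2, v≡8 (mod 11); (1|11)=+1, (8|11)=-1; sign (−1)^0·+1^-2·-1^0 = +1.
(a,b)_47: α=1, u≡43; β=1, v≡16 (mod 47); (43|47)=-1, (16|47)=+1; sign (−1)^1·-1^1·+1^1 = +1.
(a,b)_17: α=1, u≡2; β=1, v≡12 (mod 17); (2|17)=+1, (12|17)=-1; sign (−1)^0·+1^1·-1^1 = -1.
(a,b)_∞: sgn(-799)=−, sgn(90580233)=+, so +1.
(a,b)_2: α=-2, β=0; u≡1, v≡1 (mod 8); ε(u)ε(v)=0·0, αω(v)=-2·0, βω(u)=0·0; sum ≡ 0  ⇒  +1.
(a,b)_31: α=0, u≡19; β=1, v≡20 (mod 31); (19|31)=+1, (20|31)=+1; sign (−1)^0·+1^1·+1^0 = +1.
(a,b)_3: α=0, u≡2; β=3, v≡1 (mod 3); (2|3)=-1, (1|3)=+1; sign (−1)^0·-1^3·+1^0 = -1.
Ram(-799, 90580233) = {3, 17}; no ℚ_3-point on the conic.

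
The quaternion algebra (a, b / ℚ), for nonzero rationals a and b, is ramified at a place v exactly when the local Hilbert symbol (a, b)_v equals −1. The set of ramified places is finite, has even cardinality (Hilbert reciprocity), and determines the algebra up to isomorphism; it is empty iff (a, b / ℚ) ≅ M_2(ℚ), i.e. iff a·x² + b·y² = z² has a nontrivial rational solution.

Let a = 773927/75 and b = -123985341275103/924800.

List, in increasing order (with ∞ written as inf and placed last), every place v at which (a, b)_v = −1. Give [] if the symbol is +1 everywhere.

[2, 3, 7, 23]

(a, b) ≡ (4389, -46) mod (ℚ^×)²; places V = {2, 3, 5, 7, 11, 17, 19, 23, ∞}.
(a,b)_11: α=1, u≡5; β=2, v≡3 (mod 11); (5|11)=+1, (3|11)=+1; sign (−1)^0·+1^2·+1^1 = +1.
(a,b)_2: α=0, β=-7; u≡5, v≡1 (mod 8); ε(u)ε(v)=0·0, αω(v)=0·0, βω(u)=-7·1; sum ≡ 1  ⇒  -1.
(a,b)_7: α=1, u≡2; β=2, v≡3 (mod 7); (2|7)=+1, (3|7)=-1; sign (−1)^0·+1^2·-1^1 = -1.
(a,b)_3: α=-1, u≡2; β=2, v≡2 (mod 3); (2|3)=-1, (2|3)=-1; sign (−1)^0·-1^2·-1^-1 = -1.
(a,b)_23: α=2, u≡10; β=5, v≡22 (mod 23); (10|23)=-1, (22|23)=-1; sign (−1)^0·-1^5·-1^2 = -1.
(a,b)_19: α=1, u≡3; β=2, v≡16 (mod 19); (3|19)=-1, (16|19)=+1; sign (−1)^0·-1^2·+1^1 = +1.
(a,b)_17: α=0, u≡10; β=-2, v≡14 (mod 17); (10|17)=-1, (14|17)=-1; sign (−1)^0·-1^-2·-1^0 = +1.
(a,b)_5: α=-2, u≡4; β=-2, v≡1 (mod 5); (4|5)=+1, (1|5)=+1; sign (−1)^0·+1^-2·+1^-2 = +1.
(a,b)_∞: sgn(4389)=+, sgn(-46)=−, so +1.
|Ram(4389, -46)| = 4, even; anisotropic at {2, 3, 7, 23}.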